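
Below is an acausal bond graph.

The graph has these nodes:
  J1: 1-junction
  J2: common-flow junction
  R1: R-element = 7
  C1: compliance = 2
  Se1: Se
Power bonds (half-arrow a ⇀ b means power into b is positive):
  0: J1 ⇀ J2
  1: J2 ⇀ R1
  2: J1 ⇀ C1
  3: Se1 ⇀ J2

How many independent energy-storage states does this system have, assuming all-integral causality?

β3 →J2  (source Se1 imposes e)
β2 →J1  (C1: C, integral causality)
β0 →J2  (J1: last free bond brings flow in)
β1 →R1  (J2 needs exactly one f-in)

1  (C1 all integral)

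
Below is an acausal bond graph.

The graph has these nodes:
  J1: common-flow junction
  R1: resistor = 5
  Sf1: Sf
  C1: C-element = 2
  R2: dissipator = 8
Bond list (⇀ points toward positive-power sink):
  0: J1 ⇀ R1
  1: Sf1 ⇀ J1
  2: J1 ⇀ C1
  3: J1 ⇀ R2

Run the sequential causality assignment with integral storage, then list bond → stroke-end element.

bond 1 →Sf1  (Sf1 fixes flow; stroke at Sf1)
bond 0 →J1  (J1: bond 1 brought flow, rest push out)
bond 2 →J1  (1-jn J1 has f-setter on 1)
bond 3 →J1  (common-f at J1 fixed by 1)

b0 |J1
b1 |Sf1
b2 |J1
b3 |J1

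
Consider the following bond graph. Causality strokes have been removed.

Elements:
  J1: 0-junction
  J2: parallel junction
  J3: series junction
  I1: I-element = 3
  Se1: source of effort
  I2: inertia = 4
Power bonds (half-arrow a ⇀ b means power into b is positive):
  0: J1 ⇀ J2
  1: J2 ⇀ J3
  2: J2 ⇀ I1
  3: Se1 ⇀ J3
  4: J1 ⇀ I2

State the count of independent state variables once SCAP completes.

b3 |J3  (Se1: effort source, stroke at far end)
b1 |J2  (only one flow-in slot at J3)
b0 |J1  (common-e at J2 fixed by 1)
b2 |I1  (common-e at J2 fixed by 1)
b4 |I2  (0-jn J1 has e-setter on 0)

2  (I1, I2 all integral)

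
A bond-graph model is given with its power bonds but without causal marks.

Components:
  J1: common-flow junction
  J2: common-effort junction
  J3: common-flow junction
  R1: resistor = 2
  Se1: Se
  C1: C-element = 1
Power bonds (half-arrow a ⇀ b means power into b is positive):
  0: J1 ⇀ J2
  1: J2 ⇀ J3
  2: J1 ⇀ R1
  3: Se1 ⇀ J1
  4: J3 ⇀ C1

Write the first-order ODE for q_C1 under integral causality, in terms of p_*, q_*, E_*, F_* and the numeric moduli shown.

dq_C1/dt = E_Se1/2 - q_C1/2

#3 stroke→J1  (Se1 (Se) sets effort on bond)
#4 stroke→J3  (prefer integral on C1)
#1 stroke→J2  (J3 needs exactly one f-in)
#0 stroke→J1  (J2: bond 1 brought effort, rest push out)
#2 stroke→R1  (only one flow-in slot at J1)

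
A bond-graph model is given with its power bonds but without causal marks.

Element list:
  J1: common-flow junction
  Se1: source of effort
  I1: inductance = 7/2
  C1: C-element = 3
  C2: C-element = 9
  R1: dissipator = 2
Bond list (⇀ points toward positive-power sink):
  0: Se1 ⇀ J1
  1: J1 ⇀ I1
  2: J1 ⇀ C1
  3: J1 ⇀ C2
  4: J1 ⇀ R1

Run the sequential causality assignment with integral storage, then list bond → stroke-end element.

#0 →J1  (source Se1 imposes e)
#1 →I1  (prefer integral on I1)
#2 →J1  (1-jn J1 has f-setter on 1)
#3 →J1  (common-f at J1 fixed by 1)
#4 →J1  (common-f at J1 fixed by 1)

b0 stroke→J1
b1 stroke→I1
b2 stroke→J1
b3 stroke→J1
b4 stroke→J1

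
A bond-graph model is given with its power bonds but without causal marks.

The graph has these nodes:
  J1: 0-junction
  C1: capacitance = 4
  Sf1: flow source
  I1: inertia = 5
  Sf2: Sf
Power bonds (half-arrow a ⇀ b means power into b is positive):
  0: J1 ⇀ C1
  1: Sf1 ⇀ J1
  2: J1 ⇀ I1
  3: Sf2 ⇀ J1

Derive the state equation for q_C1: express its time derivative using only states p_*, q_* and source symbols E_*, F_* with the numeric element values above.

#1 stroke at Sf1  (Sf1 fixes flow; stroke at Sf1)
#3 stroke at Sf2  (Sf2 fixes flow; stroke at Sf2)
#0 stroke at J1  (C1 outputs effort q/C1)
#2 stroke at I1  (J1 effort already set via bond 0)

dq_C1/dt = F_Sf1 + F_Sf2 - p_I1/5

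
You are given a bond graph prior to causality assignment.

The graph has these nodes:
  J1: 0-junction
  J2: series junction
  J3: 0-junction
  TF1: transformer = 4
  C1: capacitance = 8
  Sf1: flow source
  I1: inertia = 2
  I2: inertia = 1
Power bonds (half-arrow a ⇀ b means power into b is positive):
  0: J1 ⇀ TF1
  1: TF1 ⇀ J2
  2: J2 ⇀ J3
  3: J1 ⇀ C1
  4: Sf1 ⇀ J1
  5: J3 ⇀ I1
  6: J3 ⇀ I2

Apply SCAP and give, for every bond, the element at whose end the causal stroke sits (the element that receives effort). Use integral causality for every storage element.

#0 stroke→TF1
#1 stroke→J2
#2 stroke→J3
#3 stroke→J1
#4 stroke→Sf1
#5 stroke→I1
#6 stroke→I2

bond 4 |Sf1  (Sf1 fixes flow; stroke at Sf1)
bond 3 |J1  (C1 integral (e out))
bond 0 |TF1  (J1: bond 3 brought effort, rest push out)
bond 1 |J2  (through TF1, causality passes straight; one stroke at TF1)
bond 2 |J3  (closing 1-jn rule on J2)
bond 5 |I1  (J3 effort already set via bond 2)
bond 6 |I2  (0-jn J3 has e-setter on 2)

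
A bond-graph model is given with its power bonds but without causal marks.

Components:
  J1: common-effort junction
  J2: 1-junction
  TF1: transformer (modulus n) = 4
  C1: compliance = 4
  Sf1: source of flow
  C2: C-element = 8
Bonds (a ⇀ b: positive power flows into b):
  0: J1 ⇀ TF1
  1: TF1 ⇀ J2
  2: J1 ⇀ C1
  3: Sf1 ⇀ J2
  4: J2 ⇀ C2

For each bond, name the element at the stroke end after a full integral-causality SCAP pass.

#0 |TF1
#1 |J2
#2 |J1
#3 |Sf1
#4 |J2

β3 |Sf1  (Sf1 (Sf) sets flow on bond)
β1 |J2  (common-f at J2 fixed by 3)
β4 |J2  (common-f at J2 fixed by 3)
β0 |TF1  (TF1: transformer flips bond 1)
β2 |J1  (only one effort-in slot at J1)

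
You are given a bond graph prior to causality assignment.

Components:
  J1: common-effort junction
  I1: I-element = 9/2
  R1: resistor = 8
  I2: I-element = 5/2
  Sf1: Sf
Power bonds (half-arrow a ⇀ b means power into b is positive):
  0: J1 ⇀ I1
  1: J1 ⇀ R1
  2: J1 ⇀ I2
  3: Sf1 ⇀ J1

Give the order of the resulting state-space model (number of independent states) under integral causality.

b3 stroke at Sf1  (source Sf1 imposes f)
b0 stroke at I1  (I1 integral (f out))
b2 stroke at I2  (I2 integral (f out))
b1 stroke at J1  (only one effort-in slot at J1)

2  (I1, I2 all integral)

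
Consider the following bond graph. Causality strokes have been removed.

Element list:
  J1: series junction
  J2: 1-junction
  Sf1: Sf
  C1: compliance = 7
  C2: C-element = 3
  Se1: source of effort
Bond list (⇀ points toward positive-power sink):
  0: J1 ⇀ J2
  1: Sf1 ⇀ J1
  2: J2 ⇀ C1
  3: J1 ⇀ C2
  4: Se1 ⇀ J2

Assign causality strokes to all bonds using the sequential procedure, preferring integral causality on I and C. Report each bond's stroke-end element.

bond 0 stroke at J1
bond 1 stroke at Sf1
bond 2 stroke at J2
bond 3 stroke at J1
bond 4 stroke at J2

#1 stroke at Sf1  (source Sf1 imposes f)
#4 stroke at J2  (Se1 fixes effort; stroke away)
#0 stroke at J1  (J1 flow already set via bond 1)
#3 stroke at J1  (common-f at J1 fixed by 1)
#2 stroke at J2  (J2 flow already set via bond 0)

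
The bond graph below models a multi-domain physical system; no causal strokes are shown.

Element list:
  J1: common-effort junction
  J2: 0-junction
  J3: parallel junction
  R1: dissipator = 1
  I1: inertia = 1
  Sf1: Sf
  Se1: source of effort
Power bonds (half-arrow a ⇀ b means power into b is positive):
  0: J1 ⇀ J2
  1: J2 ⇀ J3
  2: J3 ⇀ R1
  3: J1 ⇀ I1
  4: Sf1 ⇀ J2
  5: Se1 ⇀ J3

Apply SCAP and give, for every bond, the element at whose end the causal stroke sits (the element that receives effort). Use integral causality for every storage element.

bond 0 stroke→J1
bond 1 stroke→J2
bond 2 stroke→R1
bond 3 stroke→I1
bond 4 stroke→Sf1
bond 5 stroke→J3

#4 →Sf1  (Sf1: flow source, stroke at near end)
#5 →J3  (Se1: effort source, stroke at far end)
#1 →J2  (J3 effort already set via bond 5)
#2 →R1  (0-jn J3 has e-setter on 5)
#0 →J1  (common-e at J2 fixed by 1)
#3 →I1  (J1 effort already set via bond 0)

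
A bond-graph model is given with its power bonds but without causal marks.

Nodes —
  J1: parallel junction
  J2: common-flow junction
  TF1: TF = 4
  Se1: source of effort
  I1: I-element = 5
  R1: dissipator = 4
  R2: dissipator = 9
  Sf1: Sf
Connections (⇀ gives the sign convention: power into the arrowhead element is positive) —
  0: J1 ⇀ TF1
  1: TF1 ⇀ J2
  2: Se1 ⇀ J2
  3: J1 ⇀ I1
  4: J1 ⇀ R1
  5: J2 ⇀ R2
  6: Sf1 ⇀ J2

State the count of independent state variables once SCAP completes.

1  (I1 all integral)

#2 |J2  (Se1: effort source, stroke at far end)
#6 |Sf1  (Sf1 fixes flow; stroke at Sf1)
#1 |J2  (common-f at J2 fixed by 6)
#5 |J2  (J2 flow already set via bond 6)
#0 |TF1  (through TF1, causality passes straight; one stroke at TF1)
#3 |I1  (I1: I, integral causality)
#4 |J1  (only one effort-in slot at J1)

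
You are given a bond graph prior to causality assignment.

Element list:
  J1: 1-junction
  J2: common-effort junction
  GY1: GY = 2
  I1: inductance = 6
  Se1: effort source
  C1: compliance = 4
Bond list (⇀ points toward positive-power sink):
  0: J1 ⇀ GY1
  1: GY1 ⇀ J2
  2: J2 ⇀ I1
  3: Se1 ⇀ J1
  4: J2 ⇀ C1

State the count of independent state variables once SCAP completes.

#3 stroke at J1  (source Se1 imposes e)
#0 stroke at GY1  (J1: last free bond brings flow in)
#1 stroke at GY1  (through GY1, causality inverts; strokes same side of GY1)
#2 stroke at I1  (I1: I, integral causality)
#4 stroke at J2  (J2 needs exactly one e-in)

2  (C1, I1 all integral)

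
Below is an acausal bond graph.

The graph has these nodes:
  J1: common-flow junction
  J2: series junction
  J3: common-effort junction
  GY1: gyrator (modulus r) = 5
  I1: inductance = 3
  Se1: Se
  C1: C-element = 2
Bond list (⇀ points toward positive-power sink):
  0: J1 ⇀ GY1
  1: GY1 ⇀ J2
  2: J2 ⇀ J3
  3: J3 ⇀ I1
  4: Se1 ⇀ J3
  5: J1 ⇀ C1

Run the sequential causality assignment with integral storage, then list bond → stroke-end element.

β0 stroke→GY1
β1 stroke→GY1
β2 stroke→J2
β3 stroke→I1
β4 stroke→J3
β5 stroke→J1

bond 4 stroke at J3  (Se1: effort source, stroke at far end)
bond 2 stroke at J2  (common-e at J3 fixed by 4)
bond 3 stroke at I1  (J3: bond 4 brought effort, rest push out)
bond 1 stroke at GY1  (closing 1-jn rule on J2)
bond 0 stroke at GY1  (through GY1, causality inverts; strokes same side of GY1)
bond 5 stroke at J1  (common-f at J1 fixed by 0)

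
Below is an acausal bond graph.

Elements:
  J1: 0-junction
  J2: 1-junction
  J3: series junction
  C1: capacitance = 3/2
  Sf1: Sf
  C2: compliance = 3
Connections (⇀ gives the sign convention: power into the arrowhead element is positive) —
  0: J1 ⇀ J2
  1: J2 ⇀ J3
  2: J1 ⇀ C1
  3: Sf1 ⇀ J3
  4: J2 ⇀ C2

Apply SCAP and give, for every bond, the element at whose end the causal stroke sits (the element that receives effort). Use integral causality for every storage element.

bond 0 →J2
bond 1 →J3
bond 2 →J1
bond 3 →Sf1
bond 4 →J2

β3 |Sf1  (Sf1: flow source, stroke at near end)
β1 |J3  (J3: bond 3 brought flow, rest push out)
β0 |J2  (common-f at J2 fixed by 1)
β4 |J2  (common-f at J2 fixed by 1)
β2 |J1  (J1 needs exactly one e-in)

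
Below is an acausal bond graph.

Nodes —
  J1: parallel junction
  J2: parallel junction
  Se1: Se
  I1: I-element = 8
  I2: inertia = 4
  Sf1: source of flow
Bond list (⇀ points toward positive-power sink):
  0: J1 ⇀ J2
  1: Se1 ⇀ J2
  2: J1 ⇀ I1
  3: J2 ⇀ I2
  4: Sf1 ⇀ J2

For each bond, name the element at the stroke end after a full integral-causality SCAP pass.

#1 |J2  (Se1 (Se) sets effort on bond)
#4 |Sf1  (Sf1 fixes flow; stroke at Sf1)
#0 |J1  (J2 effort already set via bond 1)
#3 |I2  (0-jn J2 has e-setter on 1)
#2 |I1  (J1 effort already set via bond 0)

b0 stroke at J1
b1 stroke at J2
b2 stroke at I1
b3 stroke at I2
b4 stroke at Sf1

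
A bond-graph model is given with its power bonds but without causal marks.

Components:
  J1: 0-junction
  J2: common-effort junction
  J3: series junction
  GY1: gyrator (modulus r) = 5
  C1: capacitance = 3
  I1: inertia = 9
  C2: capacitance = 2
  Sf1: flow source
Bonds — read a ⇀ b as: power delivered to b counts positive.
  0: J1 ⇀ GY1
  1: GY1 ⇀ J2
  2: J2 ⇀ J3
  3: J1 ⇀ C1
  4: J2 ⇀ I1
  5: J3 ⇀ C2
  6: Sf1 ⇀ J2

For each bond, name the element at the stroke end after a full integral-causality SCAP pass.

#6 →Sf1  (Sf1 (Sf) sets flow on bond)
#3 →J1  (C1 integral (e out))
#0 →GY1  (0-jn J1 has e-setter on 3)
#1 →GY1  (through GY1, causality inverts; strokes same side of GY1)
#4 →I1  (I1 integral (f out))
#2 →J2  (J2 needs exactly one e-in)
#5 →J3  (1-jn J3 has f-setter on 2)

bond 0 →GY1
bond 1 →GY1
bond 2 →J2
bond 3 →J1
bond 4 →I1
bond 5 →J3
bond 6 →Sf1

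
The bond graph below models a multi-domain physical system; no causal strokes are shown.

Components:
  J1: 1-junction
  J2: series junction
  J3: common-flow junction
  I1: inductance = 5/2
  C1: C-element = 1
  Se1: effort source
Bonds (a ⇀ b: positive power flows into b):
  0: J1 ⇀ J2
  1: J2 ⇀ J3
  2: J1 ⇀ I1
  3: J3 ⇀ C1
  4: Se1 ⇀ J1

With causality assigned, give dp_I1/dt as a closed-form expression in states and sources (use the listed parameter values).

dp_I1/dt = E_Se1 - q_C1

bond 4 →J1  (Se1 (Se) sets effort on bond)
bond 2 →I1  (I1 outputs flow p/I1)
bond 0 →J1  (common-f at J1 fixed by 2)
bond 1 →J2  (J2 flow already set via bond 0)
bond 3 →J3  (1-jn J3 has f-setter on 1)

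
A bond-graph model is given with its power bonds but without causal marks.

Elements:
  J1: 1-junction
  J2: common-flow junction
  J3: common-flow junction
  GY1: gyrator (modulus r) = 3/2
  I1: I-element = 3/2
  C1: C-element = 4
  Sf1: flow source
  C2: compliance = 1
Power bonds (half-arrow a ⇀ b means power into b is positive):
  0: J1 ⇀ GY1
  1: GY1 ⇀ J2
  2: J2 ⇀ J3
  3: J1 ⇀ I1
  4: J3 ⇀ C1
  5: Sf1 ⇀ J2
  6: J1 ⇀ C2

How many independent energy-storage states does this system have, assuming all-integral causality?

b5 stroke at Sf1  (Sf1: flow source, stroke at near end)
b1 stroke at J2  (J2 flow already set via bond 5)
b2 stroke at J2  (1-jn J2 has f-setter on 5)
b4 stroke at J3  (common-f at J3 fixed by 2)
b0 stroke at J1  (through GY1, causality inverts; strokes same side of GY1)
b3 stroke at I1  (I1 integral (f out))
b6 stroke at J1  (common-f at J1 fixed by 3)

3  (C1, C2, I1 all integral)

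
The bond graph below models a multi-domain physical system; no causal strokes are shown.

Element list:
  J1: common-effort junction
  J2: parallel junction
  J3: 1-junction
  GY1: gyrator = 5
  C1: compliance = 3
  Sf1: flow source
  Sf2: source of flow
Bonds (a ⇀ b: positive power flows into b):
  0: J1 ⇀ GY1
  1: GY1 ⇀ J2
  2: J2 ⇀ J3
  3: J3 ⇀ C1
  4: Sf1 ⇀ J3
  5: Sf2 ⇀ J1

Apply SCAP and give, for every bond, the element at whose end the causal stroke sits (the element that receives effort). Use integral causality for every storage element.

β4 stroke at Sf1  (Sf1: flow source, stroke at near end)
β5 stroke at Sf2  (Sf2 (Sf) sets flow on bond)
β0 stroke at J1  (closing 0-jn rule on J1)
β2 stroke at J3  (J3 flow already set via bond 4)
β3 stroke at J3  (J3: bond 4 brought flow, rest push out)
β1 stroke at J2  (GY GY1: same side as bond 0)

#0 →J1
#1 →J2
#2 →J3
#3 →J3
#4 →Sf1
#5 →Sf2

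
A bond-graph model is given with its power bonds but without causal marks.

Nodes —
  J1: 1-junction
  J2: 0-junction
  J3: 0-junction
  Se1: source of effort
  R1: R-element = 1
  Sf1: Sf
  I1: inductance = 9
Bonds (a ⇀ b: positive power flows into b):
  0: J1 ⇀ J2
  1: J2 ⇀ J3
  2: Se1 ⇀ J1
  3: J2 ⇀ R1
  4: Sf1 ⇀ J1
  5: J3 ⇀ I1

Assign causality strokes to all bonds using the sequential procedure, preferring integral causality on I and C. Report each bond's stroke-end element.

β0 stroke at J1
β1 stroke at J3
β2 stroke at J1
β3 stroke at J2
β4 stroke at Sf1
β5 stroke at I1

b2 stroke→J1  (source Se1 imposes e)
b4 stroke→Sf1  (Sf1: flow source, stroke at near end)
b0 stroke→J1  (J1 flow already set via bond 4)
b5 stroke→I1  (prefer integral on I1)
b1 stroke→J3  (J3: last free bond brings effort in)
b3 stroke→J2  (J2: last free bond brings effort in)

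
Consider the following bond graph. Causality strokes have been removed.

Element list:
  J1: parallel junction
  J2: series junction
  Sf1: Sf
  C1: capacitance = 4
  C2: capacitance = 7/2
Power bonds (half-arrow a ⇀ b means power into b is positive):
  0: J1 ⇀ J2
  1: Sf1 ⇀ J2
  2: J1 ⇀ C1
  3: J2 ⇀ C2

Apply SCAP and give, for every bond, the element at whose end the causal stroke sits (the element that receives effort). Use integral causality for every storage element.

b0 stroke at J2
b1 stroke at Sf1
b2 stroke at J1
b3 stroke at J2

bond 1 stroke at Sf1  (Sf1: flow source, stroke at near end)
bond 0 stroke at J2  (J2: bond 1 brought flow, rest push out)
bond 3 stroke at J2  (1-jn J2 has f-setter on 1)
bond 2 stroke at J1  (only one effort-in slot at J1)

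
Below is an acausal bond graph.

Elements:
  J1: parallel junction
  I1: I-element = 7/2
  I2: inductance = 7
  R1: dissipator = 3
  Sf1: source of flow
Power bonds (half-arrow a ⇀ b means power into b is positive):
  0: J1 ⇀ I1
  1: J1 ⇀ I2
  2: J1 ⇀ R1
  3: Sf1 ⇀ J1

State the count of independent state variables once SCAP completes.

#3 →Sf1  (Sf1: flow source, stroke at near end)
#0 →I1  (prefer integral on I1)
#1 →I2  (I2 outputs flow p/I2)
#2 →J1  (J1: last free bond brings effort in)

2  (I1, I2 all integral)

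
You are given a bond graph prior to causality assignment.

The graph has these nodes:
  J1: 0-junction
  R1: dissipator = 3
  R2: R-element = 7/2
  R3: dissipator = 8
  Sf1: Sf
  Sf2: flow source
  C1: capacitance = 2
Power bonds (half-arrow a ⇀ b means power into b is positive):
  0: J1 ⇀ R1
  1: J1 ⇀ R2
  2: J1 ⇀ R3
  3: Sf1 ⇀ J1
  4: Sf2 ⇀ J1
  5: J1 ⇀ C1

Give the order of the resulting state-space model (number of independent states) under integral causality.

1  (C1 all integral)

b3 →Sf1  (Sf1 (Sf) sets flow on bond)
b4 →Sf2  (Sf2 (Sf) sets flow on bond)
b5 →J1  (C1: C, integral causality)
b0 →R1  (J1 effort already set via bond 5)
b1 →R2  (J1 effort already set via bond 5)
b2 →R3  (0-jn J1 has e-setter on 5)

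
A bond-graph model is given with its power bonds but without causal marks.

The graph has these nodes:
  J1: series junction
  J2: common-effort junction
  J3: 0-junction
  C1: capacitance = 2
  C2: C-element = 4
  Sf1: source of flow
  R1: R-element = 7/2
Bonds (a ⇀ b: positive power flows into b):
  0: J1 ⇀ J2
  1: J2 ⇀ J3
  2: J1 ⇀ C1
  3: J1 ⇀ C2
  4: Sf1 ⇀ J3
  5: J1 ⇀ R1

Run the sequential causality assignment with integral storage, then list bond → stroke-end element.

bond 0 stroke→J2
bond 1 stroke→J3
bond 2 stroke→J1
bond 3 stroke→J1
bond 4 stroke→Sf1
bond 5 stroke→J1

b4 stroke at Sf1  (source Sf1 imposes f)
b1 stroke at J3  (J3 needs exactly one e-in)
b0 stroke at J2  (only one effort-in slot at J2)
b2 stroke at J1  (J1: bond 0 brought flow, rest push out)
b3 stroke at J1  (1-jn J1 has f-setter on 0)
b5 stroke at J1  (J1: bond 0 brought flow, rest push out)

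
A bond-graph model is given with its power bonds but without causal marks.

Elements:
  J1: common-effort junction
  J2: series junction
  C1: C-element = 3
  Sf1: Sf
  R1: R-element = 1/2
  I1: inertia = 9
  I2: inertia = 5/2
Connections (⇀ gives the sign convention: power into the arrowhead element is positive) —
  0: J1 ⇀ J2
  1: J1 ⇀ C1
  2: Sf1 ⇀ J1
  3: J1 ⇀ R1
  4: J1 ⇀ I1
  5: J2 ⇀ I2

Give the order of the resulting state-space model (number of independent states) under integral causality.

3  (C1, I1, I2 all integral)

#2 |Sf1  (Sf1 fixes flow; stroke at Sf1)
#1 |J1  (prefer integral on C1)
#0 |J2  (common-e at J1 fixed by 1)
#3 |R1  (J1: bond 1 brought effort, rest push out)
#4 |I1  (J1: bond 1 brought effort, rest push out)
#5 |I2  (J2 needs exactly one f-in)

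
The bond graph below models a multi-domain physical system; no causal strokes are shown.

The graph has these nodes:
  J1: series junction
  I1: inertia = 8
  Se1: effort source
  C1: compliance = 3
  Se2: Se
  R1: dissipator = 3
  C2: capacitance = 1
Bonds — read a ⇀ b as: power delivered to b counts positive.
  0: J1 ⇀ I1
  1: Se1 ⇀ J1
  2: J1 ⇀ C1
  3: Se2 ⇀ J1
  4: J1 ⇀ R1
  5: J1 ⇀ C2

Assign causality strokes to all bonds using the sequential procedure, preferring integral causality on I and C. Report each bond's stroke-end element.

#1 stroke at J1  (Se1: effort source, stroke at far end)
#3 stroke at J1  (Se2: effort source, stroke at far end)
#0 stroke at I1  (I1: I, integral causality)
#2 stroke at J1  (1-jn J1 has f-setter on 0)
#4 stroke at J1  (common-f at J1 fixed by 0)
#5 stroke at J1  (1-jn J1 has f-setter on 0)

β0 stroke→I1
β1 stroke→J1
β2 stroke→J1
β3 stroke→J1
β4 stroke→J1
β5 stroke→J1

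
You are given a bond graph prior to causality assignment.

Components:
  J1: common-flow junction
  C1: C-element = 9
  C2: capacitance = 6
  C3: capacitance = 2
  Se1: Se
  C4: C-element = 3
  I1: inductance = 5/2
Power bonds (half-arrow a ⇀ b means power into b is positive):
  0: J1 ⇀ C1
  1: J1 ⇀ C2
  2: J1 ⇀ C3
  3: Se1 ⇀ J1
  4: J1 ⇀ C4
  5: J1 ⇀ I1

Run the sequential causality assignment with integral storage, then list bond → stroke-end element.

b0 stroke at J1
b1 stroke at J1
b2 stroke at J1
b3 stroke at J1
b4 stroke at J1
b5 stroke at I1

β3 |J1  (Se1 fixes effort; stroke away)
β0 |J1  (C1: C, integral causality)
β1 |J1  (C2 outputs effort q/C2)
β2 |J1  (prefer integral on C3)
β4 |J1  (prefer integral on C4)
β5 |I1  (J1: last free bond brings flow in)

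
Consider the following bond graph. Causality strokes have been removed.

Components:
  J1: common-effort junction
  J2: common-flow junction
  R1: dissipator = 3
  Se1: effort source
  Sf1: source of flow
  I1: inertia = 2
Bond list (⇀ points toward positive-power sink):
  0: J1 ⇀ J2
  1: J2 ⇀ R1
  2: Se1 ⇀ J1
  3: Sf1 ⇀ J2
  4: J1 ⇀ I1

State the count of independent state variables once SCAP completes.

β2 stroke at J1  (Se1 fixes effort; stroke away)
β3 stroke at Sf1  (Sf1: flow source, stroke at near end)
β0 stroke at J2  (J1 effort already set via bond 2)
β4 stroke at I1  (J1 effort already set via bond 2)
β1 stroke at J2  (1-jn J2 has f-setter on 3)

1  (I1 all integral)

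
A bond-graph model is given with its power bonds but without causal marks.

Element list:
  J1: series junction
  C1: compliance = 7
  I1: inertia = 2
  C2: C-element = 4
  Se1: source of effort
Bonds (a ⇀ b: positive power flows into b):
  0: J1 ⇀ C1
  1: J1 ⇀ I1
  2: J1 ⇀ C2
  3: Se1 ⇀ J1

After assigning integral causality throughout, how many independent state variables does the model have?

3  (C1, C2, I1 all integral)

b3 →J1  (Se1: effort source, stroke at far end)
b0 →J1  (C1 outputs effort q/C1)
b1 →I1  (I1 outputs flow p/I1)
b2 →J1  (J1 flow already set via bond 1)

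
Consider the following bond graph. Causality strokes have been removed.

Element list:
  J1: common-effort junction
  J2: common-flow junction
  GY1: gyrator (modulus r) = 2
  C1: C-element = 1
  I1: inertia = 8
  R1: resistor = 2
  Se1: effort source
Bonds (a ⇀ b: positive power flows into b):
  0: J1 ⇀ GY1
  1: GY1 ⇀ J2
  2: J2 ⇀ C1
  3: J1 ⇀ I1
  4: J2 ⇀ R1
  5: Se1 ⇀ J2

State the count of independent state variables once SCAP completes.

2  (C1, I1 all integral)

bond 5 stroke→J2  (Se1: effort source, stroke at far end)
bond 2 stroke→J2  (prefer integral on C1)
bond 3 stroke→I1  (prefer integral on I1)
bond 0 stroke→J1  (only one effort-in slot at J1)
bond 1 stroke→J2  (GY1 both-in/both-out from 0)
bond 4 stroke→R1  (only one flow-in slot at J2)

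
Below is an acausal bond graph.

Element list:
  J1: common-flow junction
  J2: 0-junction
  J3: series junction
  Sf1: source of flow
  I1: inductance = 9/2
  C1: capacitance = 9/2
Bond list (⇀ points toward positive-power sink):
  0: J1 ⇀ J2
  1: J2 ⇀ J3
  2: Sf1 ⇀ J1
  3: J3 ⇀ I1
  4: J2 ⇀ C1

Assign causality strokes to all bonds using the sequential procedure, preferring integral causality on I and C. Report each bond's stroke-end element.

b0 stroke→J1
b1 stroke→J3
b2 stroke→Sf1
b3 stroke→I1
b4 stroke→J2

#2 stroke at Sf1  (Sf1 (Sf) sets flow on bond)
#0 stroke at J1  (1-jn J1 has f-setter on 2)
#3 stroke at I1  (I1 integral (f out))
#1 stroke at J3  (J3 flow already set via bond 3)
#4 stroke at J2  (J2: last free bond brings effort in)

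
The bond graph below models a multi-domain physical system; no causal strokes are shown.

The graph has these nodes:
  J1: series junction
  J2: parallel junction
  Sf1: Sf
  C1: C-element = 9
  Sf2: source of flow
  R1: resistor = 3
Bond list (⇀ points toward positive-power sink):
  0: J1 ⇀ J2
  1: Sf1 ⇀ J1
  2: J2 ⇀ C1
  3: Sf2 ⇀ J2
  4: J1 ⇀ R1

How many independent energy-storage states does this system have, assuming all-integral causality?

1  (C1 all integral)

bond 1 →Sf1  (Sf1: flow source, stroke at near end)
bond 3 →Sf2  (source Sf2 imposes f)
bond 0 →J1  (1-jn J1 has f-setter on 1)
bond 4 →J1  (J1 flow already set via bond 1)
bond 2 →J2  (closing 0-jn rule on J2)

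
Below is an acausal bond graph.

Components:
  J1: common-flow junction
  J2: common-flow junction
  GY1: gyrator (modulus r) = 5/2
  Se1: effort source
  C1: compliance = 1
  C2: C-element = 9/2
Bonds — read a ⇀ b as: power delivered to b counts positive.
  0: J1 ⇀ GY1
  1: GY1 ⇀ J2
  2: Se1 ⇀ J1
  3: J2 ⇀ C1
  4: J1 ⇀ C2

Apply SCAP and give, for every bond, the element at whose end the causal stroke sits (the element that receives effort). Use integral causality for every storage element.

β2 stroke→J1  (Se1: effort source, stroke at far end)
β3 stroke→J2  (C1: C, integral causality)
β1 stroke→GY1  (J2: last free bond brings flow in)
β0 stroke→GY1  (GY1: gyrator matches bond 1)
β4 stroke→J1  (J1 flow already set via bond 0)

β0 stroke→GY1
β1 stroke→GY1
β2 stroke→J1
β3 stroke→J2
β4 stroke→J1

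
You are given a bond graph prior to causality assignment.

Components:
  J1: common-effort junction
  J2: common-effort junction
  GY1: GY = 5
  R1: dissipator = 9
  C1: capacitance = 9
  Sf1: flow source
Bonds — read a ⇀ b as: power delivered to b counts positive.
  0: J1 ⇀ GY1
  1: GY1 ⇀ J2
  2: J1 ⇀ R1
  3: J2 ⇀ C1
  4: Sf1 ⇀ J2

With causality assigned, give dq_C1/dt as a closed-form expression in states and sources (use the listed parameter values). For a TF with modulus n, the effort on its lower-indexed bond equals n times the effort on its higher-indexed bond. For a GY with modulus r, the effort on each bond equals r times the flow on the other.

b4 →Sf1  (source Sf1 imposes f)
b3 →J2  (C1: C, integral causality)
b1 →GY1  (common-e at J2 fixed by 3)
b0 →GY1  (GY GY1: same side as bond 1)
b2 →J1  (J1 needs exactly one e-in)

dq_C1/dt = F_Sf1 - q_C1/25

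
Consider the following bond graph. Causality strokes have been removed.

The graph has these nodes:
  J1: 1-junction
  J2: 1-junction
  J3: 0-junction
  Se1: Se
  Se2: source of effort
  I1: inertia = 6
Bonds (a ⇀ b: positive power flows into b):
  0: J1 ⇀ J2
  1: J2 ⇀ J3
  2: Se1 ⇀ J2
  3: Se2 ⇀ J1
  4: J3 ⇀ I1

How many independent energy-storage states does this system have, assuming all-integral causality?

β2 stroke at J2  (Se1 (Se) sets effort on bond)
β3 stroke at J1  (Se2: effort source, stroke at far end)
β0 stroke at J2  (only one flow-in slot at J1)
β1 stroke at J3  (closing 1-jn rule on J2)
β4 stroke at I1  (J3 effort already set via bond 1)

1  (I1 all integral)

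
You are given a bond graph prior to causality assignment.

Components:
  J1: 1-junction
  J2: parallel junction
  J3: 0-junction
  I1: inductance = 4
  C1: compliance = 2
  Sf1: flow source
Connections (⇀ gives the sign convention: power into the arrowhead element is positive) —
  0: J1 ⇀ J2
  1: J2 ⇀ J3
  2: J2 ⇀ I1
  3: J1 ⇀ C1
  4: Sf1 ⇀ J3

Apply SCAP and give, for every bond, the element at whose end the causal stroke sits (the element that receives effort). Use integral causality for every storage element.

#0 stroke→J2
#1 stroke→J3
#2 stroke→I1
#3 stroke→J1
#4 stroke→Sf1

β4 stroke at Sf1  (Sf1: flow source, stroke at near end)
β1 stroke at J3  (only one effort-in slot at J3)
β2 stroke at I1  (I1 integral (f out))
β0 stroke at J2  (J2 needs exactly one e-in)
β3 stroke at J1  (common-f at J1 fixed by 0)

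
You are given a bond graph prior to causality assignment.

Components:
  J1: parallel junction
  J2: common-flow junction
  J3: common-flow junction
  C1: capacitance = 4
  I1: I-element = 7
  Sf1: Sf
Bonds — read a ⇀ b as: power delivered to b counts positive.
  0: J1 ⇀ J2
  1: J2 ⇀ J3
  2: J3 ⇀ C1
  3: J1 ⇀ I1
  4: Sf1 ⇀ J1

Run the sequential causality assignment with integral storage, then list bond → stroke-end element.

#4 stroke at Sf1  (Sf1 fixes flow; stroke at Sf1)
#2 stroke at J3  (C1 integral (e out))
#1 stroke at J2  (J3: last free bond brings flow in)
#0 stroke at J1  (J2: last free bond brings flow in)
#3 stroke at I1  (J1: bond 0 brought effort, rest push out)

bond 0 |J1
bond 1 |J2
bond 2 |J3
bond 3 |I1
bond 4 |Sf1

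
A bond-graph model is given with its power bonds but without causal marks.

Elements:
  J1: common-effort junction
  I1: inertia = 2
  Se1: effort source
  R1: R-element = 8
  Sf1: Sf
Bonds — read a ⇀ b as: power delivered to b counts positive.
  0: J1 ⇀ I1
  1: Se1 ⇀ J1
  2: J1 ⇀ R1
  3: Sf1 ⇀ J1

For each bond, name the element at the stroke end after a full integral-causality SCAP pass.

β1 stroke→J1  (Se1 (Se) sets effort on bond)
β3 stroke→Sf1  (Sf1 fixes flow; stroke at Sf1)
β0 stroke→I1  (0-jn J1 has e-setter on 1)
β2 stroke→R1  (J1: bond 1 brought effort, rest push out)

β0 stroke→I1
β1 stroke→J1
β2 stroke→R1
β3 stroke→Sf1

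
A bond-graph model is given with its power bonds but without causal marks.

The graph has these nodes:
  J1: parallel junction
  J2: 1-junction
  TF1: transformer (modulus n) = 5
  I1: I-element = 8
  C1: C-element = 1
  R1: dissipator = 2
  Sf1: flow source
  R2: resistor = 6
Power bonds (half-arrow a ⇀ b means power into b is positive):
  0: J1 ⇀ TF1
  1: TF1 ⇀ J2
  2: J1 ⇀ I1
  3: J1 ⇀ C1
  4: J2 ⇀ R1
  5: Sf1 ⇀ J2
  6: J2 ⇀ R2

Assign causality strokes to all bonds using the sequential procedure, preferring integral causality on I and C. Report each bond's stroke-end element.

bond 5 stroke→Sf1  (Sf1 fixes flow; stroke at Sf1)
bond 1 stroke→J2  (J2: bond 5 brought flow, rest push out)
bond 4 stroke→J2  (J2: bond 5 brought flow, rest push out)
bond 6 stroke→J2  (J2 flow already set via bond 5)
bond 0 stroke→TF1  (TF1 one-in-one-out from 1)
bond 2 stroke→I1  (I1 integral (f out))
bond 3 stroke→J1  (J1 needs exactly one e-in)

b0 stroke→TF1
b1 stroke→J2
b2 stroke→I1
b3 stroke→J1
b4 stroke→J2
b5 stroke→Sf1
b6 stroke→J2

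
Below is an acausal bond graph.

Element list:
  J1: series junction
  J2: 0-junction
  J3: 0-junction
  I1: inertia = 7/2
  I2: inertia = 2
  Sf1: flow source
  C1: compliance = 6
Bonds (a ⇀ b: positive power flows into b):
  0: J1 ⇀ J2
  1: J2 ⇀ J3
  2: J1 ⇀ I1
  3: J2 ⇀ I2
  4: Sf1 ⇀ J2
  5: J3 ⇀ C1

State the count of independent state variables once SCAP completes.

3  (C1, I1, I2 all integral)

#4 stroke→Sf1  (Sf1 (Sf) sets flow on bond)
#2 stroke→I1  (I1: I, integral causality)
#0 stroke→J1  (1-jn J1 has f-setter on 2)
#3 stroke→I2  (I2 outputs flow p/I2)
#1 stroke→J2  (closing 0-jn rule on J2)
#5 stroke→J3  (only one effort-in slot at J3)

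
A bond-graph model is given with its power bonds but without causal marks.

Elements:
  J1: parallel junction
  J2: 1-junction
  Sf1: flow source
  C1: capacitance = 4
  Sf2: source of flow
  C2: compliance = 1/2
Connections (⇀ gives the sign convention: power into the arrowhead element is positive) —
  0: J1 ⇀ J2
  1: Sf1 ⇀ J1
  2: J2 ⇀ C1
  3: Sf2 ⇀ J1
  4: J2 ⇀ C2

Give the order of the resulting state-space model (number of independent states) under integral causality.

#1 stroke at Sf1  (source Sf1 imposes f)
#3 stroke at Sf2  (Sf2 fixes flow; stroke at Sf2)
#0 stroke at J1  (closing 0-jn rule on J1)
#2 stroke at J2  (J2 flow already set via bond 0)
#4 stroke at J2  (J2 flow already set via bond 0)

2  (C1, C2 all integral)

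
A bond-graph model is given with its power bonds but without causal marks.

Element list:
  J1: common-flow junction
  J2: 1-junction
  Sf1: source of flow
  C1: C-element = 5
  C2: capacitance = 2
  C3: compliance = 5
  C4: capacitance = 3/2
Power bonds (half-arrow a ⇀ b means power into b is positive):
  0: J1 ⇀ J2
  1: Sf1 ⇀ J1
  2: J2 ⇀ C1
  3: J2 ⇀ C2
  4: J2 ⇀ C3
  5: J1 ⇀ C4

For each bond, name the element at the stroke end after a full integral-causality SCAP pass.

#1 stroke→Sf1  (Sf1: flow source, stroke at near end)
#0 stroke→J1  (J1: bond 1 brought flow, rest push out)
#5 stroke→J1  (J1: bond 1 brought flow, rest push out)
#2 stroke→J2  (J2 flow already set via bond 0)
#3 stroke→J2  (1-jn J2 has f-setter on 0)
#4 stroke→J2  (common-f at J2 fixed by 0)

bond 0 |J1
bond 1 |Sf1
bond 2 |J2
bond 3 |J2
bond 4 |J2
bond 5 |J1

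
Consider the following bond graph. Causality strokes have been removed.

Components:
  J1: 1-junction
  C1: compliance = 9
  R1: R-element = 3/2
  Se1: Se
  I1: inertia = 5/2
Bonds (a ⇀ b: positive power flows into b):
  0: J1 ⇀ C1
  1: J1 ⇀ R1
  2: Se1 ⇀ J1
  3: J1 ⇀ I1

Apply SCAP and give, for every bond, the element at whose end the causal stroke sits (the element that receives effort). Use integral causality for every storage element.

bond 0 →J1
bond 1 →J1
bond 2 →J1
bond 3 →I1

b2 stroke→J1  (Se1 (Se) sets effort on bond)
b0 stroke→J1  (C1 outputs effort q/C1)
b3 stroke→I1  (I1 integral (f out))
b1 stroke→J1  (J1: bond 3 brought flow, rest push out)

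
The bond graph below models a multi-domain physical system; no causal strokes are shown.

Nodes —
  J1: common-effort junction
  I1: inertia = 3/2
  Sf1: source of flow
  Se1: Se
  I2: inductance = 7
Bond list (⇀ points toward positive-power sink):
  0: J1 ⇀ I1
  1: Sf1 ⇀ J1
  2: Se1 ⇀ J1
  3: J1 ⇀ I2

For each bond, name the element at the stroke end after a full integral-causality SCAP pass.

#0 →I1
#1 →Sf1
#2 →J1
#3 →I2

#1 stroke→Sf1  (Sf1 fixes flow; stroke at Sf1)
#2 stroke→J1  (Se1 (Se) sets effort on bond)
#0 stroke→I1  (J1: bond 2 brought effort, rest push out)
#3 stroke→I2  (J1 effort already set via bond 2)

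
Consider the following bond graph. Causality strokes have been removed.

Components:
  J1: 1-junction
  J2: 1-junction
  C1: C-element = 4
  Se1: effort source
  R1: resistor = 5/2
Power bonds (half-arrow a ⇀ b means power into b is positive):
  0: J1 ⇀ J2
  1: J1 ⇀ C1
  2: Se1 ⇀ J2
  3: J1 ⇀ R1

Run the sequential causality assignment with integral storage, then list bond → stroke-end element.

#2 stroke at J2  (Se1 fixes effort; stroke away)
#0 stroke at J1  (only one flow-in slot at J2)
#1 stroke at J1  (C1 outputs effort q/C1)
#3 stroke at R1  (closing 1-jn rule on J1)

#0 |J1
#1 |J1
#2 |J2
#3 |R1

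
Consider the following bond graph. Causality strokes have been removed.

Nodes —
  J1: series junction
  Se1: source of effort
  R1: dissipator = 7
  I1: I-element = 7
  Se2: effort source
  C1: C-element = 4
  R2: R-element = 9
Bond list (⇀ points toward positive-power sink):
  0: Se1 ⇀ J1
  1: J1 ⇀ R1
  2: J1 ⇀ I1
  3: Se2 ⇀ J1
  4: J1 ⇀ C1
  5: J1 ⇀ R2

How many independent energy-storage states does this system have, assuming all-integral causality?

bond 0 |J1  (Se1 (Se) sets effort on bond)
bond 3 |J1  (Se2 (Se) sets effort on bond)
bond 2 |I1  (I1 outputs flow p/I1)
bond 1 |J1  (J1 flow already set via bond 2)
bond 4 |J1  (J1 flow already set via bond 2)
bond 5 |J1  (common-f at J1 fixed by 2)

2  (C1, I1 all integral)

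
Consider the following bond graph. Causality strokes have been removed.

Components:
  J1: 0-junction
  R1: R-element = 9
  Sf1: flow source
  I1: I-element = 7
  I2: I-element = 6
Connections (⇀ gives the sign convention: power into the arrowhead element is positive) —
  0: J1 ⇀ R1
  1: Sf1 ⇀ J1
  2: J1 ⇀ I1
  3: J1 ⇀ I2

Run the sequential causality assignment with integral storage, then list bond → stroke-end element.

β1 |Sf1  (Sf1 fixes flow; stroke at Sf1)
β2 |I1  (I1 integral (f out))
β3 |I2  (I2: I, integral causality)
β0 |J1  (J1: last free bond brings effort in)

#0 →J1
#1 →Sf1
#2 →I1
#3 →I2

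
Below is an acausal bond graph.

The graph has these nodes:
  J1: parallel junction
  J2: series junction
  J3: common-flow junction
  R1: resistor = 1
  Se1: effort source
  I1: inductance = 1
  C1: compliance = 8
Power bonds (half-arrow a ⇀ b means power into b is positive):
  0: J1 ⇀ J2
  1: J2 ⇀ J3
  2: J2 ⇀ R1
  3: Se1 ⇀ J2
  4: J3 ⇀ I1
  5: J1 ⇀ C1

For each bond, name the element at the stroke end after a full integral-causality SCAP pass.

#0 stroke→J2
#1 stroke→J3
#2 stroke→J2
#3 stroke→J2
#4 stroke→I1
#5 stroke→J1

β3 |J2  (Se1: effort source, stroke at far end)
β4 |I1  (prefer integral on I1)
β1 |J3  (common-f at J3 fixed by 4)
β0 |J2  (1-jn J2 has f-setter on 1)
β2 |J2  (J2 flow already set via bond 1)
β5 |J1  (J1: last free bond brings effort in)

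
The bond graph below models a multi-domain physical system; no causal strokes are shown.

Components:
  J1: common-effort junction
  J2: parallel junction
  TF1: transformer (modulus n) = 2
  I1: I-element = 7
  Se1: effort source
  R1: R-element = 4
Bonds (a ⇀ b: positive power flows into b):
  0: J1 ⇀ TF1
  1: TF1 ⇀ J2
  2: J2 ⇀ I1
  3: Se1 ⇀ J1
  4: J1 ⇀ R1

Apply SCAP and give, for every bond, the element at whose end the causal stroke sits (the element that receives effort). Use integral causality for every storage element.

bond 0 stroke→TF1
bond 1 stroke→J2
bond 2 stroke→I1
bond 3 stroke→J1
bond 4 stroke→R1

b3 |J1  (Se1 (Se) sets effort on bond)
b0 |TF1  (common-e at J1 fixed by 3)
b4 |R1  (J1 effort already set via bond 3)
b1 |J2  (TF1 one-in-one-out from 0)
b2 |I1  (0-jn J2 has e-setter on 1)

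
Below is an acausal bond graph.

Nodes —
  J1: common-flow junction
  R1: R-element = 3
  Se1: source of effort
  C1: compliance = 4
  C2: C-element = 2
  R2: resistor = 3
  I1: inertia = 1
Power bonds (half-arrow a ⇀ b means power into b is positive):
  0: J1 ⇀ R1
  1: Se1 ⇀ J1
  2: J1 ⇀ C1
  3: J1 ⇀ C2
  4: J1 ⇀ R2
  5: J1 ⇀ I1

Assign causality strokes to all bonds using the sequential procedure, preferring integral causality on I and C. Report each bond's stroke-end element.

bond 0 stroke→J1
bond 1 stroke→J1
bond 2 stroke→J1
bond 3 stroke→J1
bond 4 stroke→J1
bond 5 stroke→I1

β1 |J1  (source Se1 imposes e)
β2 |J1  (C1 integral (e out))
β3 |J1  (C2 outputs effort q/C2)
β5 |I1  (I1: I, integral causality)
β0 |J1  (common-f at J1 fixed by 5)
β4 |J1  (J1: bond 5 brought flow, rest push out)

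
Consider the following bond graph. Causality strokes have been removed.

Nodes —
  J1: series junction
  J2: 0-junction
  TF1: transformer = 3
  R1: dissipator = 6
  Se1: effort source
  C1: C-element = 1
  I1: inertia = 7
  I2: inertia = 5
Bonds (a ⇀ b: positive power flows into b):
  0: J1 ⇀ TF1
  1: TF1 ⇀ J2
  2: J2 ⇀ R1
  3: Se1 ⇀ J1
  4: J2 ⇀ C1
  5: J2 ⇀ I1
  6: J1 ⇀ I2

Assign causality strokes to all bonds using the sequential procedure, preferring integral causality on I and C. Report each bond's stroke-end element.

β0 stroke at J1
β1 stroke at TF1
β2 stroke at R1
β3 stroke at J1
β4 stroke at J2
β5 stroke at I1
β6 stroke at I2

β3 →J1  (Se1 (Se) sets effort on bond)
β4 →J2  (C1: C, integral causality)
β1 →TF1  (J2 effort already set via bond 4)
β2 →R1  (common-e at J2 fixed by 4)
β5 →I1  (0-jn J2 has e-setter on 4)
β0 →J1  (through TF1, causality passes straight; one stroke at TF1)
β6 →I2  (J1 needs exactly one f-in)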